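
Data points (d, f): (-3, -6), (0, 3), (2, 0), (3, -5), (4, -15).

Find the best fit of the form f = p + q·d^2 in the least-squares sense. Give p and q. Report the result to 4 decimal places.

p = 3.9945, q = -1.1309

Sums needed: Σ1 = 5, Σd^2 = 38, Σd^2·d^2 = 434.
Right-hand side: Σf = -23, Σd^2·f = -339.
So AᵀA·[p, q]ᵀ = Aᵀf: [[5, 38]; [38, 434]]·[p, q]ᵀ = [-23, -339]ᵀ.
det = 5·434 − 38² = 726.
p = ((-23)·434 − 38·(-339))/726 = 1450/363; q = (5·(-339) − 38·(-23))/726 = -821/726.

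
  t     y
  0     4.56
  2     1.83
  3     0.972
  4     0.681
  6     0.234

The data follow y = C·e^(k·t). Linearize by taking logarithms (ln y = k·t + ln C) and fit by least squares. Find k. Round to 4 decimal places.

Taking logs, ln y = k·t + ln C, so regress ln y on t.
Σt = 15.0000, Σ(t)² = 65.0000, Σln y = 0.2566, Σt·ln y = -9.1279.
Normal system: [[65.0000, 15.0000]; [15.0000, 5]]·[k, ln C]ᵀ = [-9.1279, 0.2566]ᵀ.
Slope k = (n·Σt·ln y − Σt·Σln y)/(n·Σ(t)² − (Σt)²) = (5·-9.1279 − 15.0000·0.2566)/100.0000 = -0.49489; ln C = (Σln y − k·Σt)/n = 1.53599.

k = -0.4949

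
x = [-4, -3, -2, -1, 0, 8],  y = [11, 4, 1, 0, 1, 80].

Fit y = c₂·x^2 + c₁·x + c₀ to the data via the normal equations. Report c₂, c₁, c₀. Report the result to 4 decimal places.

MᵀM·[c₂, c₁, c₀]ᵀ = Mᵀy reads: 4450·c₂ + 412·c₁ + 94·c₀ = 5336;  412·c₂ + 94·c₁ + (-2)·c₀ = 582;  94·c₂ + (-2)·c₁ + 6·c₀ = 97.
Row-reducing yields c₂ = 3593/3486, c₁ = 4199/2490, c₀ = 3377/5810.

c₂ = 1.0307, c₁ = 1.6863, c₀ = 0.5812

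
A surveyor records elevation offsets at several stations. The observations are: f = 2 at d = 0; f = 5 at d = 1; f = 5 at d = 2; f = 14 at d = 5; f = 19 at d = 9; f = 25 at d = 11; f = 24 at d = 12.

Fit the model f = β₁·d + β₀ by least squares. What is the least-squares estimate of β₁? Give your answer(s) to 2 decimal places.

β₁ = 1.91

Forming XᵀX = [[376, 40]; [40, 7]] and Xᵀf = [819, 94]ᵀ gives XᵀX·[β₁, β₀]ᵀ = Xᵀf.
Δ = 376·7 − 40² = 1032.
β₁ = (819·7 − 40·94)/1032 = 1973/1032; β₀ = (376·94 − 40·819)/1032 = 323/129.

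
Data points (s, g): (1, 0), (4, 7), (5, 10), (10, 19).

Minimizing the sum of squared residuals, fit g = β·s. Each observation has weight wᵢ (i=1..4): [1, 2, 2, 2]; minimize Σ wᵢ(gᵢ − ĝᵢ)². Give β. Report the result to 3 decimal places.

β = 1.894

Forming AᵀWA = [[283]] and AᵀWg = [536]ᵀ gives AᵀWA·[β]ᵀ = AᵀWg.
β = 536/283 = 1.89399.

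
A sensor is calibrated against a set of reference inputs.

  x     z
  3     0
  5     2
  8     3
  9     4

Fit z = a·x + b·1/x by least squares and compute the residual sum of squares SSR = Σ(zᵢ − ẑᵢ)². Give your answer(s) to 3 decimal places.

Entries of AᵀA: Σx·x = 179, Σx·1/x = 4, Σ1/x·1/x = 23209/129600.
And Σx·z = 70, Σ1/x·z = 439/360.
AᵀA·[a, b]ᵀ = Aᵀz becomes [[179, 4]; [4, 23209/129600]]·[a, b]ᵀ = [70, 439/360]ᵀ.
Eliminating b: (23209/129600)·(row 1) − 4·(row 2) gives (2080811/129600)·a = (23209/129600)·70 − 4·(439/360) = 99247/12960, so a = 992470/2080811.
Then b = ((439/360) − 4·(992470/2080811))/(23209/129600) = -7998840/2080811.
Residuals: -311130/2080811, 799040/2080811, -697472/2080811, 279774/2080811; SSR = 624760/2080811.

SSR = 0.300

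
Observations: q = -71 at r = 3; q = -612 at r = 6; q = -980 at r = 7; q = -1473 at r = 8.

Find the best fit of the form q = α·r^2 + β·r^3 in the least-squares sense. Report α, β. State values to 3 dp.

The normal system XᵀX·[α, β]ᵀ = Xᵀq is [[7874, 57594]; [57594, 427178]]·[α, β]ᵀ = [-164963, -1224425]ᵀ.
Δ = 7874·427178 − 57594² = 46530736.
α = ((-164963)·427178 − 57594·(-1224425))/46530736 = 12742259/11632684; β = (7874·(-1224425) − 57594·(-164963))/46530736 = -35060857/11632684.

α = 1.095, β = -3.014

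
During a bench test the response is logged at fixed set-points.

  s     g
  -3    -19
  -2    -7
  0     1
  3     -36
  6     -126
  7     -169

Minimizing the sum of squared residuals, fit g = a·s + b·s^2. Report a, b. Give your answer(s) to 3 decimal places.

a = -2.762, b = -3.050

Forming AᵀA = [[107, 551]; [551, 3875]] and Aᵀg = [-1976, -13340]ᵀ gives AᵀA·[a, b]ᵀ = Aᵀg.
det = 107·3875 − 551² = 111024.
a = ((-1976)·3875 − 551·(-13340))/111024 = -25555/9252; b = (107·(-13340) − 551·(-1976))/111024 = -28217/9252.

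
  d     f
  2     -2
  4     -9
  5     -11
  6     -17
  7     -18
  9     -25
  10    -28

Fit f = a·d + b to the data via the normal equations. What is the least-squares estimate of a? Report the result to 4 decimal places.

The normal equations are: 311·a + 43·b = -828;  43·a + 7·b = -110.
det = 311·7 − 43² = 328.
a = ((-828)·7 − 43·(-110))/328 = -13/4; b = (311·(-110) − 43·(-828))/328 = 17/4.

a = -3.2500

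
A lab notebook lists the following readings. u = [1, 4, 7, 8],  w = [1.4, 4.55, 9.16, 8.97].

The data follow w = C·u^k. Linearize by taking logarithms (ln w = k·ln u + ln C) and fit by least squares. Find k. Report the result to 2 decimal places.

k = 0.92

Let Y = ln w. Fitting Y = k·ln u + ln C by least squares:
Σln u = 5.4116, Σ(ln u)² = 10.0325, Σln w = 6.2603, Σln u·ln w = 10.9724.
Equations: 10.0325·k + 5.4116·ln C = 10.9724;  5.4116·k + 4·ln C = 6.2603.
Δ = 10.0325·4 − (5.4116)² = 10.8439; k = (10.9724·4 − 5.4116·6.2603)/10.8439 = 0.92317, ln C = (10.0325·6.2603 − 5.4116·10.9724)/10.8439 = 0.31612.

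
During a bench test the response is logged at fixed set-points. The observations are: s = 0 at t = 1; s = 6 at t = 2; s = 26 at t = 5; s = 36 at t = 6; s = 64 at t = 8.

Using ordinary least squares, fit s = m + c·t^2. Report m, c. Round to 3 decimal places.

Entries of AᵀA: Σ1 = 5, Σt^2 = 130, Σt^2·t^2 = 6034.
And Σs = 132, Σt^2·s = 6066.
Δ = 5·6034 − 130² = 13270.
m = (132·6034 − 130·6066)/13270 = 3954/6635; c = (5·6066 − 130·132)/13270 = 1317/1327.

m = 0.596, c = 0.992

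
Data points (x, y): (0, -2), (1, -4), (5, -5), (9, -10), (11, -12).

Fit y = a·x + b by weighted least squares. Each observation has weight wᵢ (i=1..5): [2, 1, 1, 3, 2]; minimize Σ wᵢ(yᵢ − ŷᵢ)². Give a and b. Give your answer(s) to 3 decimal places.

a = -0.878, b = -2.079

The normal equations are: 511·a + 55·b = -563;  55·a + 9·b = -67.
det = 511·9 − 55² = 1574.
a = ((-563)·9 − 55·(-67))/1574 = -691/787; b = (511·(-67) − 55·(-563))/1574 = -1636/787.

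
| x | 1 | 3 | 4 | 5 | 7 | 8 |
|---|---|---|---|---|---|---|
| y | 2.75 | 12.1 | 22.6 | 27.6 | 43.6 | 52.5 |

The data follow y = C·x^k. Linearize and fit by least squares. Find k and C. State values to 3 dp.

k = 1.430, C = 2.749

Taking logs, ln y = k·ln x + ln C, so regress ln y on ln x.
Over the data: Σln x = 8.1197, Σ(ln x)² = 13.8297, Σln y = 17.6764, Σln x·ln y = 27.9835.
Normal system: [[13.8297, 8.1197]; [8.1197, 6]]·[k, ln C]ᵀ = [27.9835, 17.6764]ᵀ.
Slope k = (n·Σln x·ln y − Σln x·Σln y)/(n·Σ(ln x)² − (Σln x)²) = (6·27.9835 − 8.1197·17.6764)/17.0487 = 1.42964; ln C = (Σln y − k·Σln x)/n = 1.01136, so C = exp(1.01136) = 2.74935.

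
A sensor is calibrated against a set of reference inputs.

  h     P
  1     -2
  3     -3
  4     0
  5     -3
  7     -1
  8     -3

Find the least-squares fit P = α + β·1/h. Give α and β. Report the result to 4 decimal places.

α = -1.9904, β = -0.0282

The normal equations are: 6·α + (1723/840)·β = -12;  (1723/840)·α + (881749/705600)·β = -1153/280.
(Σ1 = 6, Σ1/h = 1723/840, Σ1/h·1/h = 881749/705600, ΣP = -12, Σ1/h·P = -1153/280.)
Determinant 6·(881749/705600) − (1723/840)² = 464353/141120.
α = ((-12)·(881749/705600) − (1723/840)·(-1153/280))/(464353/141120) = -4621131/2321765; β = (6·(-1153/280) − (1723/840)·(-12))/(464353/141120) = -13104/464353.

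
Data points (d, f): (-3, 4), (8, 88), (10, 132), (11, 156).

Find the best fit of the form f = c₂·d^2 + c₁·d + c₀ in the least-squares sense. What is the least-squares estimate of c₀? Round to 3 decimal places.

Forming MᵀM = [[28818, 2816, 294]; [2816, 294, 26]; [294, 26, 4]] and Mᵀf = [37744, 3728, 380]ᵀ gives MᵀM·[c₂, c₁, c₀]ᵀ = Mᵀf.
Solving the 3×3 system (Gaussian elimination) gives c₂ = 4413/4105, c₁ = 46813/20525, c₀ = 23813/20525.

c₀ = 1.160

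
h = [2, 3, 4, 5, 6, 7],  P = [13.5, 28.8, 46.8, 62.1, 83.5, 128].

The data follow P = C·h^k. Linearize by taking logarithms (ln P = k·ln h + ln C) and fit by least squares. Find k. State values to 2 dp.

k = 1.71

Let Y = ln P. Fitting Y = k·ln h + ln C by least squares:
Σln h = 8.5252, Σ(ln h)² = 13.1965, Σln P = 23.2146, Σln h·ln P = 34.8422.
Equations: 13.1965·k + 8.5252·ln C = 34.8422;  8.5252·k + 6·ln C = 23.2146.
Slope k = (n·Σln h·ln P − Σln h·Σln P)/(n·Σ(ln h)² − (Σln h)²) = (6·34.8422 − 8.5252·23.2146)/6.5005 = 1.71449; ln C = (Σln P − k·Σln h)/n = 1.43304.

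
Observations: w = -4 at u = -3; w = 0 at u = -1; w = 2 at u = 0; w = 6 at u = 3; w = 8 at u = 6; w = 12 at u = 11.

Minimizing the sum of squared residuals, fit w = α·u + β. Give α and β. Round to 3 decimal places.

α = 1.095, β = 1.080

Compute the Gram sums: Σu·u = 176, Σu = 16, Σ1 = 6.
Right-hand side: Σu·w = 210, Σw = 24.
MᵀM·[α, β]ᵀ = Mᵀw becomes [[176, 16]; [16, 6]]·[α, β]ᵀ = [210, 24]ᵀ.
Δ = 176·6 − 16² = 800.
α = (210·6 − 16·24)/800 = 219/200; β = (176·24 − 16·210)/800 = 27/25.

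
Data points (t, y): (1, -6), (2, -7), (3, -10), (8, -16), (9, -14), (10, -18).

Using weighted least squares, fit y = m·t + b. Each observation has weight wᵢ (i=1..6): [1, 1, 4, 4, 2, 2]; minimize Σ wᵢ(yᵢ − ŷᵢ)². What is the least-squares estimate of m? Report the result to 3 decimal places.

Compute the Gram sums: Σwᵢ·t·t = 659, Σwᵢ·t = 85, Σwᵢ·1 = 14.
Moment sums: Σwᵢ·t·y = -1264, Σwᵢ·y = -181.
Determinant 659·14 − 85² = 2001.
m = ((-1264)·14 − 85·(-181))/2001 = -2311/2001; b = (659·(-181) − 85·(-1264))/2001 = -11839/2001.

m = -1.155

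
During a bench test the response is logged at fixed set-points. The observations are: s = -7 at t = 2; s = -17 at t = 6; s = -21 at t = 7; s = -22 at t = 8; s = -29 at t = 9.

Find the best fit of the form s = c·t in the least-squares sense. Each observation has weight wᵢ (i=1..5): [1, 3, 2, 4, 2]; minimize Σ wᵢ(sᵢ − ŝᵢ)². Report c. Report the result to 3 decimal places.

Sums needed: Σwᵢ·t·t = 628.
Right-hand side: Σwᵢ·t·s = -1840.
So AᵀWA·[c]ᵀ = AᵀWs: [[628]]·[c]ᵀ = [-1840]ᵀ.
Hence c = -1840 / 628 ≈ -2.92994.

c = -2.930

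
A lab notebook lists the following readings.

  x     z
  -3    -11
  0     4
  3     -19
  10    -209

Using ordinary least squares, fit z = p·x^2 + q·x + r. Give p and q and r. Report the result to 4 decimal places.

p = -1.9943, q = -1.2960, r = 3.3214

Setting ∂/∂p … = 0 gives: 10162·p + 1000·q + 118·r = -21170;  1000·p + 118·q + 10·r = -2114;  118·p + 10·q + 4·r = -235.
Row-reducing yields p = -27545/13812, q = -5967/4604, r = 45875/13812.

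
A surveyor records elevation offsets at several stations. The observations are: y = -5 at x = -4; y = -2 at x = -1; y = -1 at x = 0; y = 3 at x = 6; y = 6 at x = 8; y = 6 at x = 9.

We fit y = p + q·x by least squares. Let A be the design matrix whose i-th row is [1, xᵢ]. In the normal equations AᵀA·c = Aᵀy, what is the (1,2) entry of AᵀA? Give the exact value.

18

Row 1 ↔ basis 1, column 2 ↔ basis x, so (AᵀA)_{1,2} = Σᵢ x = (1)·(-4) + (1)·(-1) + (1)·(0) + (1)·(6) + (1)·(8) + (1)·(9) = 18.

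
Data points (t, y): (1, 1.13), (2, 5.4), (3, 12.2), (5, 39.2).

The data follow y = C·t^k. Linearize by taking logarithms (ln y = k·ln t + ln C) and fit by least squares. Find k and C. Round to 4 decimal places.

k = 2.1919, C = 1.1399

Let Y = ln y. Fitting Y = k·ln t + ln C by least squares:
XᵀX = [[4.2777, 3.4012]; [3.4012, 4]], rhs = [9.8215, 7.9787]ᵀ  (here Σln t = 3.4012, Σ(ln t)² = 4.2777, Σln y = 7.9787, Σln t·ln y = 9.8215).
Solving (det = 5.5426): k = 2.19191, ln C = 0.13091, so C = exp(0.13091) = 1.13986.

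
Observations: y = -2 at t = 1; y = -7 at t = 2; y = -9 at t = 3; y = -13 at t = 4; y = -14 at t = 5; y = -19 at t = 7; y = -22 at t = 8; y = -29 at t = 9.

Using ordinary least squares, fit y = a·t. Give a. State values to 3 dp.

a = -2.952

Compute the Gram sums: Σt·t = 249.
Right-hand side: Σt·y = -735.
Normal equations: [[249]]·[a]ᵀ = [-735]ᵀ.
Hence a = -735 / 249 ≈ -2.95181.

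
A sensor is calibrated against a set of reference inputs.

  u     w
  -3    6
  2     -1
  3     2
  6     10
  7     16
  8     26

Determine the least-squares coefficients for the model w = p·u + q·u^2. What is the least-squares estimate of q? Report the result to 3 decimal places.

Compute the Gram sums: Σu·u = 171, Σu·u^2 = 1079, Σu^2·u^2 = 7971.
And Σu·w = 366, Σu^2·w = 2876.
So MᵀM·[p, q]ᵀ = Mᵀw: [[171, 1079]; [1079, 7971]]·[p, q]ᵀ = [366, 2876]ᵀ.
det = 171·7971 − 1079² = 198800.
p = (366·7971 − 1079·2876)/198800 = -92909/99400; q = (171·2876 − 1079·366)/198800 = 48441/99400.

q = 0.487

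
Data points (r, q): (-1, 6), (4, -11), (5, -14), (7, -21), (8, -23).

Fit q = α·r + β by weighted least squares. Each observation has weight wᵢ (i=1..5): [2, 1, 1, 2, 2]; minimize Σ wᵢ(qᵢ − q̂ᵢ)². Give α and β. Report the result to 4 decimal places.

With design matrix X, XᵀWX = [[269, 37]; [37, 8]] and XᵀWq = [-788, -101]ᵀ.
Eliminating β: 8·(row 1) − 37·(row 2) gives 783·α = 8·(-788) − 37·(-101) = -2567, so α = -2567/783.
Then β = ((-101) − 37·(-2567/783))/8 = 1987/783.

α = -3.2784, β = 2.5377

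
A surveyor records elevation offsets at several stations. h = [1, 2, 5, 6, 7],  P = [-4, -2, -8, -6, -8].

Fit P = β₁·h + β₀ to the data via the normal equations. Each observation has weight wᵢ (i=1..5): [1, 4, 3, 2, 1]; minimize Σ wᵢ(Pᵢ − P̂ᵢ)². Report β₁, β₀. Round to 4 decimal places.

β₁ = -1.0931, β₀ = -0.8178

With design matrix A, AᵀWA = [[213, 43]; [43, 11]] and AᵀWP = [-268, -56]ᵀ.
Δ = 213·11 − 43² = 494.
β₁ = ((-268)·11 − 43·(-56))/494 = -270/247; β₀ = (213·(-56) − 43·(-268))/494 = -202/247.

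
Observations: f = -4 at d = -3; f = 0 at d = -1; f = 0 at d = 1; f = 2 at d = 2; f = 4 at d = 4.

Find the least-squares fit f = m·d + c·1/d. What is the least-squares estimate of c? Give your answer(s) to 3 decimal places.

Normal-equation sums: Σd·d = 31, Σd·1/d = 5, Σ1/d·1/d = 349/144.
Moment sums: Σd·f = 32, Σ1/d·f = 10/3.
So XᵀX·[m, c]ᵀ = Xᵀf: [[31, 5]; [5, 349/144]]·[m, c]ᵀ = [32, 10/3]ᵀ.
Eliminating c: (349/144)·(row 1) − 5·(row 2) gives (7219/144)·m = (349/144)·32 − 5·(10/3) = 548/9, so m = 8768/7219.
Then c = ((10/3) − 5·(8768/7219))/(349/144) = -8160/7219.

c = -1.130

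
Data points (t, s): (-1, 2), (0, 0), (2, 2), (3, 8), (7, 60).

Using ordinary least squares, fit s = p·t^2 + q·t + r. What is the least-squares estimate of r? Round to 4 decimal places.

The normal system XᵀX·[p, q, r]ᵀ = Xᵀs is [[2499, 377, 63]; [377, 63, 11]; [63, 11, 5]]·[p, q, r]ᵀ = [3022, 446, 72]ᵀ.
Solving the 3×3 system (Gaussian elimination) gives p = 16863/11659, q = -17191/11659, r = -76/131.

r = -0.5802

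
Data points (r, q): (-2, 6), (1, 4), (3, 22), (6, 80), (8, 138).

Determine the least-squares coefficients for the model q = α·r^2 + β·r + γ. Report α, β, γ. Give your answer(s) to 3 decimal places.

α = 1.991, β = 1.258, γ = 0.577

Normal-equation sums: Σr^2·r^2 = 5490, Σr^2·r = 748, Σr^2 = 114, Σr·r = 114, Σr = 16, Σ1 = 5.
For Mᵀq: Σr^2·q = 11938, Σr·q = 1642, Σq = 250.
So MᵀM·[α, β, γ]ᵀ = Mᵀq: [[5490, 748, 114]; [748, 114, 16]; [114, 16, 5]]·[α, β, γ]ᵀ = [11938, 1642, 250]ᵀ.
Row-reducing yields α = 17273/8675, β = 10913/8675, γ = 5004/8675.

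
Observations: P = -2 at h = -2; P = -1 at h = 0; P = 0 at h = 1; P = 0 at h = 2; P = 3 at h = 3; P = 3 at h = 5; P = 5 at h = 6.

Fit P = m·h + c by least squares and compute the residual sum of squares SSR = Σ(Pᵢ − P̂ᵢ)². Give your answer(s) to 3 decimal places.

SSR = 3.232

From the data, Σh·h = 79, Σh = 15, Σ1 = 7.
For MᵀP: Σh·P = 58, ΣP = 8.
So MᵀM·[m, c]ᵀ = MᵀP: [[79, 15]; [15, 7]]·[m, c]ᵀ = [58, 8]ᵀ.
Determinant 79·7 − 15² = 328.
m = (58·7 − 15·8)/328 = 143/164; c = (79·8 − 15·58)/328 = -119/164.
Residuals: 77/164, -45/164, -6/41, -167/164, 91/82, -26/41, 81/164; SSR = 265/82.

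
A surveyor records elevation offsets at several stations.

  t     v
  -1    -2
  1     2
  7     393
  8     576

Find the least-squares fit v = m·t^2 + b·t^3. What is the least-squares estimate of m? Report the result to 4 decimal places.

Normal-equation sums: Σt^2·t^2 = 6499, Σt^2·t^3 = 49575, Σt^3·t^3 = 379795.
Moment sums: Σt^2·v = 56121, Σt^3·v = 429715.
Normal equations: [[6499, 49575]; [49575, 379795]]·[m, b]ᵀ = [56121, 429715]ᵀ.
Eliminating b: 379795·(row 1) − 49575·(row 2) gives 10607080·m = 379795·56121 − 49575·429715 = 11354070, so m = 1135407/1060708.
Then b = (429715 − 49575·(1135407/1060708))/379795 = 1051921/1060708.

m = 1.0704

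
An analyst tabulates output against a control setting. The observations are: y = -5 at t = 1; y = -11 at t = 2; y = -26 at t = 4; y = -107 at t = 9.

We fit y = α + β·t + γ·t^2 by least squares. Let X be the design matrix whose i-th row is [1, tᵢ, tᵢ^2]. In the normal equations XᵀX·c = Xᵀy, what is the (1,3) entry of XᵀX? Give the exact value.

Row 1 ↔ basis 1, column 3 ↔ basis t^2, so (XᵀX)_{1,3} = Σᵢ t^2 = (1)·(1) + (1)·(4) + (1)·(16) + (1)·(81) = 102.

102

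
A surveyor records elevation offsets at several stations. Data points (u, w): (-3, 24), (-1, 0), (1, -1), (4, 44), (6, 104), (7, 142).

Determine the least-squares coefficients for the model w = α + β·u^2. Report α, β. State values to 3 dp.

The normal system MᵀM·[α, β]ᵀ = Mᵀw is [[6, 112]; [112, 4036]]·[α, β]ᵀ = [313, 11621]ᵀ.
Eliminating β: 4036·(row 1) − 112·(row 2) gives 11672·α = 4036·313 − 112·11621 = -38284, so α = -9571/2918.
Then β = (11621 − 112·(-9571/2918))/4036 = 17335/5836.

α = -3.280, β = 2.970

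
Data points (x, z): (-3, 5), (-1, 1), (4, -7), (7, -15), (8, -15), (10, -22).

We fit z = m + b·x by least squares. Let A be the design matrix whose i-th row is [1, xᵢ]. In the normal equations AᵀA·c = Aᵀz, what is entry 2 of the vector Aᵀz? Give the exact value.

-489

Entry 2 ↔ basis x, so (Aᵀz)_{2} = Σᵢ (x)·zᵢ = (-3)·(5) + (-1)·(1) + (4)·(-7) + (7)·(-15) + (8)·(-15) + (10)·(-22) = -489.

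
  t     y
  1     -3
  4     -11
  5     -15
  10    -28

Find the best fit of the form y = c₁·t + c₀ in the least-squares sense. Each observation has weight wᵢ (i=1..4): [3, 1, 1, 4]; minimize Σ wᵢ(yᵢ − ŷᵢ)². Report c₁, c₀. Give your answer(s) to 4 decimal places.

c₁ = -2.7771, c₀ = -0.2879

Sums needed: Σwᵢ·t·t = 444, Σwᵢ·t = 52, Σwᵢ·1 = 9.
Moment sums: Σwᵢ·t·y = -1248, Σwᵢ·y = -147.
Normal equations: [[444, 52]; [52, 9]]·[c₁, c₀]ᵀ = [-1248, -147]ᵀ.
Determinant 444·9 − 52² = 1292.
c₁ = ((-1248)·9 − 52·(-147))/1292 = -897/323; c₀ = (444·(-147) − 52·(-1248))/1292 = -93/323.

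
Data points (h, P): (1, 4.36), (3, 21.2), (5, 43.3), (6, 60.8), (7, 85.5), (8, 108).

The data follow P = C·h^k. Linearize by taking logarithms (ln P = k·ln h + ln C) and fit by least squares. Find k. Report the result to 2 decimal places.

Taking logs, ln P = k·ln h + ln C, so regress ln P on ln h.
Σln h = 8.5252, Σ(ln h)² = 15.1183, Σln P = 21.5329, Σln h·ln P = 35.1722.
Equations: 15.1183·k + 8.5252·ln C = 35.1722;  8.5252·k + 6·ln C = 21.5329.
Δ = 15.1183·6 − (8.5252)² = 18.0313; k = (35.1722·6 − 8.5252·21.5329)/18.0313 = 1.52302, ln C = (15.1183·21.5329 − 8.5252·35.1722)/18.0313 = 1.42481.

k = 1.52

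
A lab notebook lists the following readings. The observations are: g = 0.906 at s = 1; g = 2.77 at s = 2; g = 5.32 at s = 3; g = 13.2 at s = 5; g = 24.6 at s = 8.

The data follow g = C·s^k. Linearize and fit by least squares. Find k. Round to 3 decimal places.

k = 1.610

Linearized form: ln g = k·ln s + ln C. From the 5 transformed points,
AᵀA = [[8.6018, 5.4806]; [5.4806, 5]], rhs = [13.3551, 8.3746]ᵀ  (here Σln s = 5.4806, Σ(ln s)² = 8.6018, Σln g = 8.3746, Σln s·ln g = 13.3551).
Slope k = (n·Σln s·ln g − Σln s·Σln g)/(n·Σ(ln s)² − (Σln s)²) = (5·13.3551 − 5.4806·8.3746)/12.9714 = 1.60951; ln C = (Σln g − k·Σln s)/n = -0.08932.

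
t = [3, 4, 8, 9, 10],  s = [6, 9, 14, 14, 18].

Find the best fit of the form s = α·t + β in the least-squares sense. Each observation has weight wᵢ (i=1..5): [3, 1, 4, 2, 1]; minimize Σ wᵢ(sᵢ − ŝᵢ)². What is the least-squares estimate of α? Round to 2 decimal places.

From the data, Σwᵢ·t·t = 561, Σwᵢ·t = 73, Σwᵢ·1 = 11.
And Σwᵢ·t·s = 970, Σwᵢ·s = 129.
MᵀWM·[α, β]ᵀ = MᵀWs becomes [[561, 73]; [73, 11]]·[α, β]ᵀ = [970, 129]ᵀ.
Eliminating β: 11·(row 1) − 73·(row 2) gives 842·α = 11·970 − 73·129 = 1253, so α = 1253/842.
Then β = (129 − 73·(1253/842))/11 = 1559/842.

α = 1.49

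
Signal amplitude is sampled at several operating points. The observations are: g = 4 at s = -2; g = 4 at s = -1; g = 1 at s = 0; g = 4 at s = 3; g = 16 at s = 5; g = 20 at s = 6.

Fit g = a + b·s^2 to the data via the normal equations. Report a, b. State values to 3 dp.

a = 1.654, b = 0.521

Entries of MᵀM: Σ1 = 6, Σs^2 = 75, Σs^2·s^2 = 2019.
Moment sums: Σg = 49, Σs^2·g = 1176.
Eliminating b: 2019·(row 1) − 75·(row 2) gives 6489·a = 2019·49 − 75·1176 = 10731, so a = 511/309.
Then b = (1176 − 75·(511/309))/2019 = 161/309.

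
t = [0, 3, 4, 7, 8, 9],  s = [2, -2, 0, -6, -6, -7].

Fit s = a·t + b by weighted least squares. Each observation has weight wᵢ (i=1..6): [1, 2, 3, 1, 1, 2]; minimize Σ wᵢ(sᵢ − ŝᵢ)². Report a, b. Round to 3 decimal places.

The normal equations are: 341·a + 51·b = -228;  51·a + 10·b = -28.
Eliminating b: 10·(row 1) − 51·(row 2) gives 809·a = 10·(-228) − 51·(-28) = -852, so a = -852/809.
Then b = ((-28) − 51·(-852/809))/10 = 2080/809.

a = -1.053, b = 2.571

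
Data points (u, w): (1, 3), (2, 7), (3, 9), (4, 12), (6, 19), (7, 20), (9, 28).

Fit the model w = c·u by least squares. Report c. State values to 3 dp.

Compute the Gram sums: Σu·u = 196.
And Σu·w = 598.
c = 598/196 = 3.05102.

c = 3.051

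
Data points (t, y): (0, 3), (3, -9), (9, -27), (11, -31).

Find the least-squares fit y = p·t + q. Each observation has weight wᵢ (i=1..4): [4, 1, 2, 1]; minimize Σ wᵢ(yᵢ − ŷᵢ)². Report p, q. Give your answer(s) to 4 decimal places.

p = -3.2073, q = 2.5793

Sums needed: Σwᵢ·t·t = 292, Σwᵢ·t = 32, Σwᵢ·1 = 8.
Right-hand side: Σwᵢ·t·y = -854, Σwᵢ·y = -82.
Normal equations: [[292, 32]; [32, 8]]·[p, q]ᵀ = [-854, -82]ᵀ.
det = 292·8 − 32² = 1312.
p = ((-854)·8 − 32·(-82))/1312 = -263/82; q = (292·(-82) − 32·(-854))/1312 = 423/164.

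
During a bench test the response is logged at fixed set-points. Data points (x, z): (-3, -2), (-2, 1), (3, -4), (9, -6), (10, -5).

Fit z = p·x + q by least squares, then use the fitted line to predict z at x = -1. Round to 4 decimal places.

ẑ = -1.4545

Entries of MᵀM: Σx·x = 203, Σx = 17, Σ1 = 5.
And Σx·z = -112, Σz = -16.
Normal equations: [[203, 17]; [17, 5]]·[p, q]ᵀ = [-112, -16]ᵀ.
det = 203·5 − 17² = 726.
p = ((-112)·5 − 17·(-16))/726 = -48/121; q = (203·(-16) − 17·(-112))/726 = -224/121.
At x = -1: ẑ = (-48/121)·(-1) + (-224/121)·(1) = -16/11.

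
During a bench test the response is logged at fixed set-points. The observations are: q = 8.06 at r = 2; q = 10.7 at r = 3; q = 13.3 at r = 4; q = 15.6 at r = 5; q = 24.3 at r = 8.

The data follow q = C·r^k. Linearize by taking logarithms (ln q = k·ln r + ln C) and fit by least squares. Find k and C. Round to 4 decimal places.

With ln qᵢ as the transformed response and ln rᵢ as the regressor:
Sums: Σln r = 6.8669, Σ(ln r)² = 10.5236, Σln q = 12.9827, Σln r·ln q = 18.6939.
Normal system: [[10.5236, 6.8669]; [6.8669, 5]]·[k, ln C]ᵀ = [18.6939, 12.9827]ᵀ.
Slope k = (n·Σln r·ln q − Σln r·Σln q)/(n·Σ(ln r)² − (Σln r)²) = (5·18.6939 − 6.8669·12.9827)/5.4631 = 0.79045; ln C = (Σln q − k·Σln r)/n = 1.51094, so C = exp(1.51094) = 4.53099.

k = 0.7905, C = 4.5310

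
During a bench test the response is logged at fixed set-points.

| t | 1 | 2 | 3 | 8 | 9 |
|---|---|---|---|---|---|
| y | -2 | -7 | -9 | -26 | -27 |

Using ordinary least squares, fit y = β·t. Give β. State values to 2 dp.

β = -3.11

Forming XᵀX = [[159]] and Xᵀy = [-494]ᵀ gives XᵀX·[β]ᵀ = Xᵀy.
β = (-494)/159 = -3.10692.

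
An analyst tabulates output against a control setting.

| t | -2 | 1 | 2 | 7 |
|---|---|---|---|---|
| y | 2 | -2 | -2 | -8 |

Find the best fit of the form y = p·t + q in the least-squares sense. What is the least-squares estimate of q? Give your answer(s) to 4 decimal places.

q = -0.3095

Entries of AᵀA: Σt·t = 58, Σt = 8, Σ1 = 4.
Right-hand side: Σt·y = -66, Σy = -10.
AᵀA·[p, q]ᵀ = Aᵀy becomes [[58, 8]; [8, 4]]·[p, q]ᵀ = [-66, -10]ᵀ.
Eliminating q: 4·(row 1) − 8·(row 2) gives 168·p = 4·(-66) − 8·(-10) = -184, so p = -23/21.
Then q = ((-10) − 8·(-23/21))/4 = -13/42.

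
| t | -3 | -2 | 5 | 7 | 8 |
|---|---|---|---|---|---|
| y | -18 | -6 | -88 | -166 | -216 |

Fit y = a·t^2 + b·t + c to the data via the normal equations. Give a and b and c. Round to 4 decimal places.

Forming MᵀM = [[7219, 945, 151]; [945, 151, 15]; [151, 15, 5]] and Mᵀy = [-24344, -3264, -494]ᵀ gives MᵀM·[a, b, c]ᵀ = Mᵀy.
Inverting the 3×3 Gram matrix, [a, b, c]ᵀ = [-152909/49711, -125979/49711, 84342/49711]ᵀ.

a = -3.0760, b = -2.5342, c = 1.6966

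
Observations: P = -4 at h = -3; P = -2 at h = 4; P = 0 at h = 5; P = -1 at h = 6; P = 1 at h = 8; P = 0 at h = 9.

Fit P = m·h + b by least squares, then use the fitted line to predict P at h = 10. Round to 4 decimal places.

P̂ = 0.9908

Forming MᵀM = [[231, 29]; [29, 6]] and MᵀP = [6, -6]ᵀ gives MᵀM·[m, b]ᵀ = MᵀP.
det = 231·6 − 29² = 545.
m = (6·6 − 29·(-6))/545 = 42/109; b = (231·(-6) − 29·6)/545 = -312/109.
At h = 10: P̂ = (42/109)·(10) + (-312/109)·(1) = 108/109.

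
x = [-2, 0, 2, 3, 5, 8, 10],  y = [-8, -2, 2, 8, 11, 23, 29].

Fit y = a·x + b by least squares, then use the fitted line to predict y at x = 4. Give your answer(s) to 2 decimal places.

ŷ = 9.89

Entries of AᵀA: Σx·x = 206, Σx = 26, Σ1 = 7.
For Aᵀy: Σx·y = 573, Σy = 63.
Eliminating b: 7·(row 1) − 26·(row 2) gives 766·a = 7·573 − 26·63 = 2373, so a = 2373/766.
Then b = (63 − 26·(2373/766))/7 = -960/383.
At x = 4: ŷ = (2373/766)·(4) + (-960/383)·(1) = 3786/383.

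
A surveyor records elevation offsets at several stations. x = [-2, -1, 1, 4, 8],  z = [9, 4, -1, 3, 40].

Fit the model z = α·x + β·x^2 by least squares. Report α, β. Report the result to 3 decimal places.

α = -2.879, β = 0.980

Compute the Gram sums: Σx·x = 86, Σx·x^2 = 568, Σx^2·x^2 = 4370.
For Aᵀz: Σx·z = 309, Σx^2·z = 2647.
So AᵀA·[α, β]ᵀ = Aᵀz: [[86, 568]; [568, 4370]]·[α, β]ᵀ = [309, 2647]ᵀ.
Determinant 86·4370 − 568² = 53196.
α = (309·4370 − 568·2647)/53196 = -5891/2046; β = (86·2647 − 568·309)/53196 = 2005/2046.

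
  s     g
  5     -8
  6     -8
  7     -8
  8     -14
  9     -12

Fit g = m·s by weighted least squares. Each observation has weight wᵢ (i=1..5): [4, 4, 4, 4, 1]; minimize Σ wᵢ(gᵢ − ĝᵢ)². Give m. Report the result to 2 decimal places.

m = -1.46

With design matrix A, AᵀWA = [[777]] and AᵀWg = [-1132]ᵀ.
Hence m = -1132 / 777 ≈ -1.45689.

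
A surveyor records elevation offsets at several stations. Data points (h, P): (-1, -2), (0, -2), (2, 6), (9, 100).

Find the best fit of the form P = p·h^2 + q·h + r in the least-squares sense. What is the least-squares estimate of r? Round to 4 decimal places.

Normal-equation sums: Σh^2·h^2 = 6578, Σh^2·h = 736, Σh^2 = 86, Σh·h = 86, Σh = 10, Σ1 = 4.
Moment sums: Σh^2·P = 8122, Σh·P = 914, ΣP = 102.
Normal equations: [[6578, 736, 86]; [736, 86, 10]; [86, 10, 4]]·[p, q, r]ᵀ = [8122, 914, 102]ᵀ.
Row-reducing yields p = 3055/2838, q = 4567/2838, r = -1577/946.

r = -1.6670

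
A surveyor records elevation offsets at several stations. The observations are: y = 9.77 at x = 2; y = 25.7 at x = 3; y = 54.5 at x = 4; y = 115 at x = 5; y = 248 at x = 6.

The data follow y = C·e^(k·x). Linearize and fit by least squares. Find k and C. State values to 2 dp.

k = 0.80, C = 2.16

Taking logs, ln y = k·x + ln C, so regress ln y on x.
Σx = 20.0000, Σ(x)² = 90.0000, Σln y = 19.7824, Σx·ln y = 87.0961.
Equations: 90.0000·k + 20.0000·ln C = 87.0961;  20.0000·k + 5·ln C = 19.7824.
Slope k = (n·Σx·ln y − Σx·Σln y)/(n·Σ(x)² − (Σx)²) = (5·87.0961 − 20.0000·19.7824)/50.0000 = 0.79667; ln C = (Σln y − k·Σx)/n = 0.76981, so C = exp(0.76981) = 2.15935.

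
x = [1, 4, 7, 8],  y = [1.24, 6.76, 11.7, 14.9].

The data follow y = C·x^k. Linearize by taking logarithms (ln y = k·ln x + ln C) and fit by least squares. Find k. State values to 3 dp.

With ln yᵢ as the transformed response and ln xᵢ as the regressor:
XᵀX = [[10.0325, 5.4116]; [5.4116, 4]], rhs = [13.0527, 7.2871]ᵀ  (here Σln x = 5.4116, Σ(ln x)² = 10.0325, Σln y = 7.2871, Σln x·ln y = 13.0527).
Δ = 10.0325·4 − (5.4116)² = 10.8439; k = (13.0527·4 − 5.4116·7.2871)/10.8439 = 1.17814, ln C = (10.0325·7.2871 − 5.4116·13.0527)/10.8439 = 0.22785.

k = 1.178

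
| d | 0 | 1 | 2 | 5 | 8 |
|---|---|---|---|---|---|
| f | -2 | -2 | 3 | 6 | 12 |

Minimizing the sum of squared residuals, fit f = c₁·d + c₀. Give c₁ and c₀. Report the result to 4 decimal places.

c₁ = 1.7664, c₀ = -2.2523

The normal equations are: 94·c₁ + 16·c₀ = 130;  16·c₁ + 5·c₀ = 17.
Determinant 94·5 − 16² = 214.
c₁ = (130·5 − 16·17)/214 = 189/107; c₀ = (94·17 − 16·130)/214 = -241/107.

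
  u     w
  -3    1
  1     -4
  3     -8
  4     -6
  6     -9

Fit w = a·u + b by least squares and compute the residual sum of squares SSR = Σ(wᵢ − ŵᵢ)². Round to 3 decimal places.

SSR = 5.466

The normal equations are: 71·a + 11·b = -109;  11·a + 5·b = -26.
det = 71·5 − 11² = 234.
a = ((-109)·5 − 11·(-26))/234 = -259/234; b = (71·(-26) − 11·(-109))/234 = -647/234.
Residuals: 4/9, -5/39, -224/117, 31/26, 95/234; SSR = 1279/234.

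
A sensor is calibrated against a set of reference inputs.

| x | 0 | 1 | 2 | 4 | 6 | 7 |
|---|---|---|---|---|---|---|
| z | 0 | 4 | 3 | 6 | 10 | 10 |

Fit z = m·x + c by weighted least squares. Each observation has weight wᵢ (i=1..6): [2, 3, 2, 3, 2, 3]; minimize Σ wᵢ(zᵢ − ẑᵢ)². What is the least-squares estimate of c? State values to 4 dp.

c = 1.1978

Setting ∂/∂m … = 0 gives: 278·m + 52·c = 426;  52·m + 15·c = 86.
(Σwᵢ·x·x = 278, Σwᵢ·x = 52, Σwᵢ·1 = 15, Σwᵢ·x·z = 426, Σwᵢ·z = 86.)
Eliminating c: 15·(row 1) − 52·(row 2) gives 1466·m = 15·426 − 52·86 = 1918, so m = 959/733.
Then c = (86 − 52·(959/733))/15 = 878/733.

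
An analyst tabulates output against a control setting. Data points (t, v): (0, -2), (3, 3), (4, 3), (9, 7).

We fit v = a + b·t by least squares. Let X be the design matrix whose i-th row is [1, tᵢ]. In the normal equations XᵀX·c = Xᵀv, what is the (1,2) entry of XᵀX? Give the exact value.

Row 1 ↔ basis 1, column 2 ↔ basis t, so (XᵀX)_{1,2} = Σᵢ t = (1)·(0) + (1)·(3) + (1)·(4) + (1)·(9) = 16.

16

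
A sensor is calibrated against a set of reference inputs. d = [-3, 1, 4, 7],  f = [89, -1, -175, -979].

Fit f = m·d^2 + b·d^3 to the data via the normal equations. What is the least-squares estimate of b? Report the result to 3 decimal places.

Normal-equation sums: Σd^2·d^2 = 2739, Σd^2·d^3 = 17589, Σd^3·d^3 = 122475.
And Σd^2·f = -49971, Σd^3·f = -349401.
So XᵀX·[m, b]ᵀ = Xᵀf: [[2739, 17589]; [17589, 122475]]·[m, b]ᵀ = [-49971, -349401]ᵀ.
Eliminating b: 122475·(row 1) − 17589·(row 2) gives 26086104·m = 122475·(-49971) − 17589·(-349401) = 25415964, so m = 235333/241538.
Then b = ((-349401) − 17589·(235333/241538))/122475 = -65715/21958.

b = -2.993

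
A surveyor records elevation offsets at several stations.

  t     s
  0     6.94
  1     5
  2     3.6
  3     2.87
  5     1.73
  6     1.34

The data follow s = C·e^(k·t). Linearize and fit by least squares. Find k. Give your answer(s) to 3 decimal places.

k = -0.269

Let Y = ln s. Fitting Y = k·t + ln C by least squares:
Σt = 17.0000, Σ(t)² = 75.0000, Σln s = 6.7228, Σt·ln s = 11.8309.
Normal system: [[75.0000, 17.0000]; [17.0000, 6]]·[k, ln C]ᵀ = [11.8309, 6.7228]ᵀ.
Solving (det = 161.0000): k = -0.26896, ln C = 1.88251.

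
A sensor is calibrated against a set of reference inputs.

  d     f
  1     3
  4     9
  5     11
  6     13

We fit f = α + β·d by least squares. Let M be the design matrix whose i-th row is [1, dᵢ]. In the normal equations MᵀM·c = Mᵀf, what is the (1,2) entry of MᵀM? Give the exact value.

Row 1 ↔ basis 1, column 2 ↔ basis d, so (MᵀM)_{1,2} = Σᵢ d = (1)·(1) + (1)·(4) + (1)·(5) + (1)·(6) = 16.

16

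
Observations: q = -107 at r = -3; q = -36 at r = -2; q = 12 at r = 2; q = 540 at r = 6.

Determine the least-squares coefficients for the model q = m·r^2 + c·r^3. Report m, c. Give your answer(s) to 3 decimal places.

m = -2.938, c = 2.990

MᵀM·[m, c]ᵀ = Mᵀq reads: 1409·m + 7533·c = 18381;  7533·m + 47513·c = 119913.
Eliminating c: 47513·(row 1) − 7533·(row 2) gives 10199728·m = 47513·18381 − 7533·119913 = -29968176, so m = -267573/91069.
Then c = (119913 − 7533·(-267573/91069))/47513 = 272262/91069.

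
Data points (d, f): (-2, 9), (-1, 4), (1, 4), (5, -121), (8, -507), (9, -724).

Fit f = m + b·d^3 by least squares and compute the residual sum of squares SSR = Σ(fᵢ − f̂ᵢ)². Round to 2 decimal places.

SSR = 8.39

Entries of MᵀM: Σ1 = 6, Σd^3 = 1358, Σd^3·d^3 = 809276.
And Σf = -1335, Σd^3·f = -802577.
MᵀM·[m, b]ᵀ = Mᵀf becomes [[6, 1358]; [1358, 809276]]·[m, b]ᵀ = [-1335, -802577]ᵀ.
Δ = 6·809276 − 1358² = 3011492.
m = ((-1335)·809276 − 1358·(-802577))/3011492 = 4758053/1505746; b = (6·(-802577) − 1358·(-1335))/3011492 = -750633/752873.
Residuals: -3216467/1505746, -21485/136886, 2766197/1505746, 704931/1505746, 476917/1505746, -495243/1505746; SSR = 12633607/1505746.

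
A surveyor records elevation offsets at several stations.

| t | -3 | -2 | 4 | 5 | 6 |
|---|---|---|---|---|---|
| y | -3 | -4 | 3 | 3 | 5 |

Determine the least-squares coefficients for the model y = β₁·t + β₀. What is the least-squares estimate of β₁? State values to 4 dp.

From the data, Σt·t = 90, Σt = 10, Σ1 = 5.
For Aᵀy: Σt·y = 74, Σy = 4.
Δ = 90·5 − 10² = 350.
β₁ = (74·5 − 10·4)/350 = 33/35; β₀ = (90·4 − 10·74)/350 = -38/35.

β₁ = 0.9429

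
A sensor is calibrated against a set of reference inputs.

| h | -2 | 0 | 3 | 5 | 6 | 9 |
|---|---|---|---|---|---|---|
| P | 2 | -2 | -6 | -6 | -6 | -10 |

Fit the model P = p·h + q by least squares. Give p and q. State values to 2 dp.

MᵀM·[p, q]ᵀ = MᵀP reads: 155·p + 21·q = -178;  21·p + 6·q = -28.
(Σh·h = 155, Σh = 21, Σ1 = 6, Σh·P = -178, ΣP = -28.)
Determinant 155·6 − 21² = 489.
p = ((-178)·6 − 21·(-28))/489 = -160/163; q = (155·(-28) − 21·(-178))/489 = -602/489.

p = -0.98, q = -1.23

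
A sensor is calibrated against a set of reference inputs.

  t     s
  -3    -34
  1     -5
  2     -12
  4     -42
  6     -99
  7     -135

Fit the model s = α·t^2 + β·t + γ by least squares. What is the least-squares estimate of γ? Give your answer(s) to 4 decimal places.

γ = -3.1034

The normal system MᵀM·[α, β, γ]ᵀ = Mᵀs is [[4051, 605, 115]; [605, 115, 17]; [115, 17, 6]]·[α, β, γ]ᵀ = [-11210, -1634, -327]ᵀ.
Row-reducing yields α = -49805/17061, β = 27430/17061, γ = -17649/5687.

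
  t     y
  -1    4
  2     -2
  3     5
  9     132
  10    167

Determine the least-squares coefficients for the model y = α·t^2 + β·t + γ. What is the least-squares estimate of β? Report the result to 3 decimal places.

The normal system AᵀA·[α, β, γ]ᵀ = Aᵀy is [[16659, 1763, 195]; [1763, 195, 23]; [195, 23, 5]]·[α, β, γ]ᵀ = [27433, 2865, 306]ᵀ.
Inverting the 3×3 Gram matrix, [α, β, γ]ᵀ = [150503/72076, -283543/72076, -38567/18019]ᵀ.

β = -3.934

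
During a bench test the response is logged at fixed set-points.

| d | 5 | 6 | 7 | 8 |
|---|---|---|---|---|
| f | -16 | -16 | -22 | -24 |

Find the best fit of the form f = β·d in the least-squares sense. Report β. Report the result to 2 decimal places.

From the data, Σd·d = 174.
Right-hand side: Σd·f = -522.
So MᵀM·[β]ᵀ = Mᵀf: [[174]]·[β]ᵀ = [-522]ᵀ.
Hence β = -522 / 174 ≈ -3.

β = -3.00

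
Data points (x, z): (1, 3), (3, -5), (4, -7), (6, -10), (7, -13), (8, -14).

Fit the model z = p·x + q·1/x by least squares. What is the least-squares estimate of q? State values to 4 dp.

q = 4.5537

Normal-equation sums: Σx·x = 175, Σx·1/x = 6, Σ1/x·1/x = 34925/28224.
And Σx·z = -303, Σ1/x·z = -239/42.
Normal equations: [[175, 6]; [6, 34925/28224]]·[p, q]ᵀ = [-303, -239/42]ᵀ.
Eliminating q: (34925/28224)·(row 1) − 6·(row 2) gives (727973/4032)·p = (34925/28224)·(-303) − 6·(-239/42) = -3206209/9408, so p = -9618627/5095811.
Then q = ((-239/42) − 6·(-9618627/5095811))/(34925/28224) = 3314976/727973.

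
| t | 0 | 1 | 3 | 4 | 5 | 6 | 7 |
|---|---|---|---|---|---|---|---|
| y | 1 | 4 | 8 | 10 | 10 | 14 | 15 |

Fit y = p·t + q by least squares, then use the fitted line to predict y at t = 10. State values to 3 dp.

ŷ = 21.087

Forming XᵀX = [[136, 26]; [26, 7]] and Xᵀy = [307, 62]ᵀ gives XᵀX·[p, q]ᵀ = Xᵀy.
Δ = 136·7 − 26² = 276.
p = (307·7 − 26·62)/276 = 179/92; q = (136·62 − 26·307)/276 = 75/46.
At t = 10: ŷ = (179/92)·(10) + (75/46)·(1) = 485/23.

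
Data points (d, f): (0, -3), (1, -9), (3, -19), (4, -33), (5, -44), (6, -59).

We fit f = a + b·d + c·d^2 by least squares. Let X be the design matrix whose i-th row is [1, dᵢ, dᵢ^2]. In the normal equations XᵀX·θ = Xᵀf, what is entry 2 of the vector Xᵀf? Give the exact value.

Entry 2 ↔ basis d, so (Xᵀf)_{2} = Σᵢ (d)·fᵢ = (0)·(-3) + (1)·(-9) + (3)·(-19) + (4)·(-33) + (5)·(-44) + (6)·(-59) = -772.

-772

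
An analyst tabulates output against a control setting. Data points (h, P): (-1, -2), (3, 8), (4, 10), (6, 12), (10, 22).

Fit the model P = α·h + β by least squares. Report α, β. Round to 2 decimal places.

MᵀM·[α, β]ᵀ = MᵀP reads: 162·α + 22·β = 358;  22·α + 5·β = 50.
(Σh·h = 162, Σh = 22, Σ1 = 5, Σh·P = 358, ΣP = 50.)
Eliminating β: 5·(row 1) − 22·(row 2) gives 326·α = 5·358 − 22·50 = 690, so α = 345/163.
Then β = (50 − 22·(345/163))/5 = 112/163.

α = 2.12, β = 0.69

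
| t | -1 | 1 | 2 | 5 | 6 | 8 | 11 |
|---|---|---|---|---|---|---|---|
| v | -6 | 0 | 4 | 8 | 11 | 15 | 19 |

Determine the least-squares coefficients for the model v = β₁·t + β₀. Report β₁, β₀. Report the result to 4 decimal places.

Compute the Gram sums: Σt·t = 252, Σt = 32, Σ1 = 7.
Right-hand side: Σt·v = 449, Σv = 51.
XᵀX·[β₁, β₀]ᵀ = Xᵀv becomes [[252, 32]; [32, 7]]·[β₁, β₀]ᵀ = [449, 51]ᵀ.
Determinant 252·7 − 32² = 740.
β₁ = (449·7 − 32·51)/740 = 1511/740; β₀ = (252·51 − 32·449)/740 = -379/185.

β₁ = 2.0419, β₀ = -2.0486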